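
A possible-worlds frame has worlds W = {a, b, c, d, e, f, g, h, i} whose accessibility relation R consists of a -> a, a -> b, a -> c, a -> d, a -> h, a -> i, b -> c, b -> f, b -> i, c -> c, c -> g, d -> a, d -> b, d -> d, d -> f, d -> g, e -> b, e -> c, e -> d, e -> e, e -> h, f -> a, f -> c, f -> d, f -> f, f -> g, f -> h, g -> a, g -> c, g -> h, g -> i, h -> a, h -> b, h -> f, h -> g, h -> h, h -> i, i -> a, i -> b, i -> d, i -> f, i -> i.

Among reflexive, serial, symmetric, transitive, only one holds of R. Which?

serial

Reflexive: no — b is not related to itself.
Serial: yes — every world has a successor (e.g. a R a).
Symmetric: no — a R b but not b R a.
Transitive: no — a R b and b R f, but not a R f.
Only serial holds.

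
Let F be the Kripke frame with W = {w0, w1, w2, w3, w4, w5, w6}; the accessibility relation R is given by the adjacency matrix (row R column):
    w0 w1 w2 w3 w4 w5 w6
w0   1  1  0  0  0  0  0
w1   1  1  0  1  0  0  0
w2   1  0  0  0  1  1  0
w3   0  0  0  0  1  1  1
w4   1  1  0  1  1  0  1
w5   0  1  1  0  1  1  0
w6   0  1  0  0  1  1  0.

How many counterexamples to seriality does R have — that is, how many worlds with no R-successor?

R is serial; there are no such worlds.

0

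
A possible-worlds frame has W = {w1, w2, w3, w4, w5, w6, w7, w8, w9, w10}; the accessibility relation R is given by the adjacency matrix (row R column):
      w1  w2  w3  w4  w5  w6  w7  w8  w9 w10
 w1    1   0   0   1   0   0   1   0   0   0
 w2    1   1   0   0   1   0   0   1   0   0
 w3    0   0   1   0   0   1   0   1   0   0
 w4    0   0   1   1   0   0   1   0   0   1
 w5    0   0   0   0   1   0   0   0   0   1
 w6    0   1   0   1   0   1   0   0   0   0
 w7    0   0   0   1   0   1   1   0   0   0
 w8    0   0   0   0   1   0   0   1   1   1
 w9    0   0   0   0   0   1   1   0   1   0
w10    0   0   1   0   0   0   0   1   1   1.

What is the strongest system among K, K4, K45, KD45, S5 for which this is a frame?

K

Transitive (axiom 4): no — w1 R w4 and w4 R w10, but not w1 R w10.
Euclidean (axiom 5): no — w10 R w3 and w10 R w9, but not w3 R w9.
Serial (axiom D): yes — every world has a successor (e.g. w1 R w1).
Reflexive (axiom T): yes — every world is R-related to itself.
So F validates K; K4 would additionally require R to be transitive. The strongest is K.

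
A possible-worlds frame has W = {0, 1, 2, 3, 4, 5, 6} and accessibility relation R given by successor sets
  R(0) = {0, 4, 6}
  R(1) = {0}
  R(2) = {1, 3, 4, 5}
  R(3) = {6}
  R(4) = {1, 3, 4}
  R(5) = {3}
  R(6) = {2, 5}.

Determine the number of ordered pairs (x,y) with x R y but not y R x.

Enumerating: (0,4), (0,6), (1,0), (2,1), (2,3), (2,4), (2,5), (3,6), (4,1), (4,3), (5,3), (6,2), (6,5).

13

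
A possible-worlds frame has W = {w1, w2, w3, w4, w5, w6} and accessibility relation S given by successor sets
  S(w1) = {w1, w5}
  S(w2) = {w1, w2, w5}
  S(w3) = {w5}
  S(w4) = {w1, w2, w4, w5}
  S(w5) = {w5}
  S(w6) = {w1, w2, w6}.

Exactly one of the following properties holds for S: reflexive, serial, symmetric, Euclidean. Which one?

Reflexive: no — w3 is not related to itself.
Serial: yes — every world has a successor (e.g. w1 S w1).
Symmetric: no — w1 S w5 but not w5 S w1.
Euclidean: no — w2 S w5 and w2 S w1, but not w5 S w1.
Only serial holds.

serial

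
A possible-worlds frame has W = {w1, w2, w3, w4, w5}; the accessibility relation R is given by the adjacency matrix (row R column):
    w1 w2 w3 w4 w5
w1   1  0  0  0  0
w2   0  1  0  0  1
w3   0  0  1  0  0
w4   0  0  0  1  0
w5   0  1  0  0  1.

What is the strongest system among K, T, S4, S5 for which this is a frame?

S5

Reflexive (axiom T): yes — every world is R-related to itself.
Transitive (axiom 4): yes — every two-step R-path is closed by a direct edge.
Euclidean (axiom 5): yes — any two successors of a common world are R-related.
So F validates K, T, S4, S5. The strongest is S5.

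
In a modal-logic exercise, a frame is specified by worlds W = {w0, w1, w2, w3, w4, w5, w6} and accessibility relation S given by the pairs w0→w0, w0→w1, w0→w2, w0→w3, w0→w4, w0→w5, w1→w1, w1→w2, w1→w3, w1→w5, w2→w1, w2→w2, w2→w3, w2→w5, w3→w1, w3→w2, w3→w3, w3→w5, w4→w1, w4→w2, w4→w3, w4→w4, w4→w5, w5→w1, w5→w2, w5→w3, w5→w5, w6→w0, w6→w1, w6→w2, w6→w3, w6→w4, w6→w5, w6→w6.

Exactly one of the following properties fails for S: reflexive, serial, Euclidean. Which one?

Reflexive: yes — every world is S-related to itself.
Serial: yes — every world has a successor (e.g. w0 S w0).
Euclidean: no — w0 S w1 and w0 S w4, but not w1 S w4.
Only Euclidean fails.

Euclidean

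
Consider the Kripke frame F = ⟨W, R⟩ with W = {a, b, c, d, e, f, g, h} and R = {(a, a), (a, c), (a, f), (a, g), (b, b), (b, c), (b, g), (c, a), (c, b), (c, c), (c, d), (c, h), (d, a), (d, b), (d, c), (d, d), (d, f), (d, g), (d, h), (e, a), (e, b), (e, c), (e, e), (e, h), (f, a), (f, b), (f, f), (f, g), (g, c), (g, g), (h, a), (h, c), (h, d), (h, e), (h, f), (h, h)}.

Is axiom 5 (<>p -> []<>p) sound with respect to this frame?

No

By correspondence theory, 5 is valid on a frame iff R is Euclidean.
Euclidean: no — a R c and a R f, but not c R f.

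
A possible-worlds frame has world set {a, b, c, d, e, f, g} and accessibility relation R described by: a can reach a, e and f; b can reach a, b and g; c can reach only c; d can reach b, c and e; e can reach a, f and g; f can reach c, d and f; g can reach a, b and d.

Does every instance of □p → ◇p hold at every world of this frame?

Yes

By correspondence theory, D is valid on a frame iff R is serial.
Serial: yes — every world has a successor (e.g. a R a).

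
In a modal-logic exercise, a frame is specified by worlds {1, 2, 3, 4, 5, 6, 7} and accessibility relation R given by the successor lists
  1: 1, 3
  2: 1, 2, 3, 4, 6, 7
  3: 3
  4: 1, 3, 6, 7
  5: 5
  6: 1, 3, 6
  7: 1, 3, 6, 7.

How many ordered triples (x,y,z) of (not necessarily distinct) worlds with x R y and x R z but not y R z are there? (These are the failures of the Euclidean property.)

Enumerating: (1,3,1), (2,1,2), (2,1,4), (2,1,6), (2,1,7), (2,3,1), (2,3,2), (2,3,4), (2,3,6), (2,3,7), (2,4,2), (2,4,4), … and 20 more.
Total: 32.

32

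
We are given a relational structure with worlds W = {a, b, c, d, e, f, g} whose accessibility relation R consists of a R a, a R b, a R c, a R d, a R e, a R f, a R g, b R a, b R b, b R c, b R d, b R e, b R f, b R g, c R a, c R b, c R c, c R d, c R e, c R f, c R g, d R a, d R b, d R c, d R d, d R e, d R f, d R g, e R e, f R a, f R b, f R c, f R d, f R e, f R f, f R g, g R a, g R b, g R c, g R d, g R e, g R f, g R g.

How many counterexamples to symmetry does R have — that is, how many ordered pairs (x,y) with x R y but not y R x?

Enumerating: (a,e), (b,e), (c,e), (d,e), (f,e), (g,e).

6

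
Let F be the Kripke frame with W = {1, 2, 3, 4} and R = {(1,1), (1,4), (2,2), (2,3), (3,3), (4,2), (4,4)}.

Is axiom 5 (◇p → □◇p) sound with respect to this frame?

No

By correspondence theory, 5 is valid on a frame iff R is Euclidean.
Euclidean: no — 1 R 4 and 1 R 1, but not 4 R 1.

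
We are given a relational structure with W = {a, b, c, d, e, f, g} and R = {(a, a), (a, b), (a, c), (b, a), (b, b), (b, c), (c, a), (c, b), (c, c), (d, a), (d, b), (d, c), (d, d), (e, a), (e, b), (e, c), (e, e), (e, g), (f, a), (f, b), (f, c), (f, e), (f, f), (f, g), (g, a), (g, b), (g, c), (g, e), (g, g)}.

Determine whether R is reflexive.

Reflexive: yes — every world is R-related to itself.

Yes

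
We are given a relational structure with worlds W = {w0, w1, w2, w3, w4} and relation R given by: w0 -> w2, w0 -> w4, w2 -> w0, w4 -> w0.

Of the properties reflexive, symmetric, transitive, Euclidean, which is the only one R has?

symmetric

Reflexive: no — w0 is not related to itself.
Symmetric: yes — every pair in R has its reverse in R.
Transitive: no — w2 R w0 and w0 R w4, but not w2 R w4.
Euclidean: no — w0 R w2 and w0 R w4, but not w2 R w4.
Only symmetric holds.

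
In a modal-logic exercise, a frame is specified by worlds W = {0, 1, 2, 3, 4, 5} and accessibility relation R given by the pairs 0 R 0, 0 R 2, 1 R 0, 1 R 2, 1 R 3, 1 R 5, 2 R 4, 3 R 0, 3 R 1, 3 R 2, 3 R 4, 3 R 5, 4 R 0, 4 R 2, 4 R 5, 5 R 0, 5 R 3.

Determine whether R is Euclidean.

No

Euclidean: no — 1 R 0 and 1 R 3, but not 0 R 3.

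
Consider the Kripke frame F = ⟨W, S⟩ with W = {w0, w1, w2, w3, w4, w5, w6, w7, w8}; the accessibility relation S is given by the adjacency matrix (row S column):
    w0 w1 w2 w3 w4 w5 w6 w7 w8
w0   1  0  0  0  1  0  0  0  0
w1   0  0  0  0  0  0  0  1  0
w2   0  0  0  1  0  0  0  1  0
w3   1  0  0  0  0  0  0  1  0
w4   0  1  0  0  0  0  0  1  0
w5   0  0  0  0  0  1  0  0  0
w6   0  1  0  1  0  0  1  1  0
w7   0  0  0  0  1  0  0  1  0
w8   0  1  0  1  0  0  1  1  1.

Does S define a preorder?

Reflexive: no — w1 is not related to itself.
Transitive: no — w0 S w4 and w4 S w1, but not w0 S w1.
So S is not a preorder.

No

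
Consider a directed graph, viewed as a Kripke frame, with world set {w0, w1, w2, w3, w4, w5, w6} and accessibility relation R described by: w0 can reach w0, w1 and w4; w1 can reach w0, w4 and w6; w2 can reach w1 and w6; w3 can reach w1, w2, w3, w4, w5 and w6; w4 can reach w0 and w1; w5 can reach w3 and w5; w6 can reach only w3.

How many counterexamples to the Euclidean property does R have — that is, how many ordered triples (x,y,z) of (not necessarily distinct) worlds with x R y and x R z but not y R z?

34

Enumerating: (w0,w1,w1), (w0,w4,w4), (w1,w0,w6), (w1,w4,w4), (w1,w4,w6), (w1,w6,w0), (w1,w6,w4), (w1,w6,w6), (w2,w1,w1), (w2,w6,w1), (w2,w6,w6), (w3,w1,w1), … and 22 more.
Total: 34.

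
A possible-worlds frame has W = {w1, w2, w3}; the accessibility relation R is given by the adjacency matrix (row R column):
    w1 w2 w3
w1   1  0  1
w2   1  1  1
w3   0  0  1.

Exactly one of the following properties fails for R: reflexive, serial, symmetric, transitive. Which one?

Reflexive: yes — every world is R-related to itself.
Serial: yes — every world has a successor (e.g. w1 R w1).
Symmetric: no — w1 R w3 but not w3 R w1.
Transitive: yes — every two-step R-path is closed by a direct edge.
Only symmetric fails.

symmetric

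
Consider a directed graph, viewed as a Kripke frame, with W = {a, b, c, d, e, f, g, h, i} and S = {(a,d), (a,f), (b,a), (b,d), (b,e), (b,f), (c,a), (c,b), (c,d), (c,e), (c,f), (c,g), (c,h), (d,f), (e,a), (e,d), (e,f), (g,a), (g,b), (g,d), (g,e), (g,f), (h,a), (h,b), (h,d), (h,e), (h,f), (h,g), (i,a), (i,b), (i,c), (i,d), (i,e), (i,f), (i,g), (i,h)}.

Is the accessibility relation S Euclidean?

No

Euclidean: no — a S f and a S d, but not f S d.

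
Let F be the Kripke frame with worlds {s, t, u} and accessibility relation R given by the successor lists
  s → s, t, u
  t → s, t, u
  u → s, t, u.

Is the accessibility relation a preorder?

Yes

Reflexive: yes — every world is R-related to itself.
Transitive: yes — every two-step R-path is closed by a direct edge.
So R is a preorder.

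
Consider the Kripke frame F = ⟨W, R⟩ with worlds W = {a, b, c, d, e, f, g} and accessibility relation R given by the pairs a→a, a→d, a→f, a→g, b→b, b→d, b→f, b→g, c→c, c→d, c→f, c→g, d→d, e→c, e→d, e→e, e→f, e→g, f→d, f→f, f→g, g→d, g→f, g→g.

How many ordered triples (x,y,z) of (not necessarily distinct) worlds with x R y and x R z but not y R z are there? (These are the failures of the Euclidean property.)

28

Enumerating: (a,d,a), (a,d,f), (a,d,g), (a,f,a), (a,g,a), (b,d,b), (b,d,f), (b,d,g), (b,f,b), (b,g,b), (c,d,c), (c,d,f), … and 16 more.
Total: 28.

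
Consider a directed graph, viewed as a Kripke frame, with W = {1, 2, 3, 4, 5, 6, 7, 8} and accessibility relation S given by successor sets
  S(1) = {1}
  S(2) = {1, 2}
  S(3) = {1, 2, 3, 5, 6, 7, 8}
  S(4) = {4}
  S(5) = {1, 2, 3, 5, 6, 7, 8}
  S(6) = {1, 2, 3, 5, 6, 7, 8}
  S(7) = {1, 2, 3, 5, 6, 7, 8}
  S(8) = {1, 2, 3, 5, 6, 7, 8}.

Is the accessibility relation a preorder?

Reflexive: yes — every world is S-related to itself.
Transitive: yes — every two-step S-path is closed by a direct edge.
So S is a preorder.

Yes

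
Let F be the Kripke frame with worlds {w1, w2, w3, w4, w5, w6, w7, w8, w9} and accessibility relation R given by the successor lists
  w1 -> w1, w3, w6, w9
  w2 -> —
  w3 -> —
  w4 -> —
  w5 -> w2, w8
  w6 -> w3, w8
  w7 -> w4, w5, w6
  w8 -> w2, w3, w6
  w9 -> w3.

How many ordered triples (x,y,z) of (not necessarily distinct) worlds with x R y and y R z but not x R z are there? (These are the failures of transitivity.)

Enumerating: (w1,w6,w8), (w5,w8,w3), (w5,w8,w6), (w6,w8,w2), (w6,w8,w6), (w7,w5,w2), (w7,w5,w8), (w7,w6,w3), (w7,w6,w8), (w8,w6,w8).

10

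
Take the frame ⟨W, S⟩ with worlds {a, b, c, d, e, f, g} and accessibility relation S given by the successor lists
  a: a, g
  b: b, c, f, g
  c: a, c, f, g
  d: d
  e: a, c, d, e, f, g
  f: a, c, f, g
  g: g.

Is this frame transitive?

Transitive: no — b S c and c S a, but not b S a.

No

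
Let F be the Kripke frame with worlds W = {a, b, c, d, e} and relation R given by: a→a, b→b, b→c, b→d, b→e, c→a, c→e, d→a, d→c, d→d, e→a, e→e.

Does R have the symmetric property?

No

Symmetric: no — b R c but not c R b.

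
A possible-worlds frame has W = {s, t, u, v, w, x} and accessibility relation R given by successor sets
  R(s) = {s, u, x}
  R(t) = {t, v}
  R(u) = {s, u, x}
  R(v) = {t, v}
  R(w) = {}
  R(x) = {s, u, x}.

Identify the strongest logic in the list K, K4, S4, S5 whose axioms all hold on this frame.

Transitive (axiom 4): yes — every two-step R-path is closed by a direct edge.
Reflexive (axiom T): no — w is not related to itself.
Euclidean (axiom 5): yes — any two successors of a common world are R-related.
So F validates K, K4; S4 would additionally require R to be reflexive. The strongest is K4.

K4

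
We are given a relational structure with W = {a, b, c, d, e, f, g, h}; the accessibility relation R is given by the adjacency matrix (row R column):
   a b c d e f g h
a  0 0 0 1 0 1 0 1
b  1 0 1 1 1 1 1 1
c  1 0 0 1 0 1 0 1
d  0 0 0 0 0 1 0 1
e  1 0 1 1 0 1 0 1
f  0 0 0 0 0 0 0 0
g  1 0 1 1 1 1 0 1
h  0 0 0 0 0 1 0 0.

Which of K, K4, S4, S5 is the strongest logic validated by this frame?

Transitive (axiom 4): yes — every two-step R-path is closed by a direct edge.
Reflexive (axiom T): no — a is not related to itself.
Euclidean (axiom 5): no — a R f and a R d, but not f R d.
So F validates K, K4; S4 would additionally require R to be reflexive. The strongest is K4.

K4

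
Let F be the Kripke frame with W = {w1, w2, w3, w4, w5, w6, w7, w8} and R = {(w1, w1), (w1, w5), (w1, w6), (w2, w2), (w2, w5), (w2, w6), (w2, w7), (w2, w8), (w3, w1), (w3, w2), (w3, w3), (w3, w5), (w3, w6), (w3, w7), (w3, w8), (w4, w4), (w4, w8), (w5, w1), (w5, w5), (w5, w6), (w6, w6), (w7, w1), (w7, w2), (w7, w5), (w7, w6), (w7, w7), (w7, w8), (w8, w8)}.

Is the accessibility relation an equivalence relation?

Reflexive: yes — every world is R-related to itself.
Symmetric: no — w1 R w6 but not w6 R w1.
Transitive: no — w2 R w5 and w5 R w1, but not w2 R w1.
So R is not an equivalence relation.

No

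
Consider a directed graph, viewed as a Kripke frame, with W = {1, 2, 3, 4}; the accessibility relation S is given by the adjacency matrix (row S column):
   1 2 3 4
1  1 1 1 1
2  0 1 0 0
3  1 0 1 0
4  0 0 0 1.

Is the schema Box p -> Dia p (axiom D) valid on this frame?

By correspondence theory, D is valid on a frame iff S is serial.
Serial: yes — every world has a successor (e.g. 1 S 1).

Yes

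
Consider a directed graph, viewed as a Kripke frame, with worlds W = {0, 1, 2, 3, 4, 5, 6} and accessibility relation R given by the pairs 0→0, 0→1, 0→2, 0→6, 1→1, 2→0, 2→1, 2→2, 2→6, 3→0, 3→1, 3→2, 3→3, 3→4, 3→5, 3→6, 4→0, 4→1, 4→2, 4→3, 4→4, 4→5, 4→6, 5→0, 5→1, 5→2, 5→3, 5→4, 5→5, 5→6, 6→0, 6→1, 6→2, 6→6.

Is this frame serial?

Serial: yes — every world has a successor (e.g. 0 R 0).

Yes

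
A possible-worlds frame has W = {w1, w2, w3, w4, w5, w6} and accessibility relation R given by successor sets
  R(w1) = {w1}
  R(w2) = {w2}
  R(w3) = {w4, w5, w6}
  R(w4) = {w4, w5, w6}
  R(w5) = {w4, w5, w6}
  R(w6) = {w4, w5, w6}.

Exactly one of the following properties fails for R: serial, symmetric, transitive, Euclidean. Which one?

Serial: yes — every world has a successor (e.g. w1 R w1).
Symmetric: no — w3 R w4 but not w4 R w3.
Transitive: yes — every two-step R-path is closed by a direct edge.
Euclidean: yes — any two successors of a common world are R-related.
Only symmetric fails.

symmetric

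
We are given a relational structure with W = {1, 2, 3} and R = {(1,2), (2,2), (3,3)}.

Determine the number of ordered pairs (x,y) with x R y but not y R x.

1

Enumerating: (1,2).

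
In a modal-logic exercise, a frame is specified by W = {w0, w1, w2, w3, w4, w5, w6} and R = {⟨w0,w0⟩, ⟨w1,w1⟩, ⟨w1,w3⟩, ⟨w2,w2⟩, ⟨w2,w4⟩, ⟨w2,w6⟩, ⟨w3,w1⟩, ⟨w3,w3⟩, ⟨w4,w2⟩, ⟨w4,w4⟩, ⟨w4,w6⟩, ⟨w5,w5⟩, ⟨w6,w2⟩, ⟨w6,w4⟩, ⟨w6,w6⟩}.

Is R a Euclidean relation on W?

Yes

Euclidean: yes — any two successors of a common world are R-related.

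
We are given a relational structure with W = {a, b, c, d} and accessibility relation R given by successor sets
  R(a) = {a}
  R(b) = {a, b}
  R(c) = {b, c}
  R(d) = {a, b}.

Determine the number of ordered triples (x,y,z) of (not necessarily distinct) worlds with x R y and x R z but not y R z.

3

Enumerating: (b,a,b), (c,b,c), (d,a,b).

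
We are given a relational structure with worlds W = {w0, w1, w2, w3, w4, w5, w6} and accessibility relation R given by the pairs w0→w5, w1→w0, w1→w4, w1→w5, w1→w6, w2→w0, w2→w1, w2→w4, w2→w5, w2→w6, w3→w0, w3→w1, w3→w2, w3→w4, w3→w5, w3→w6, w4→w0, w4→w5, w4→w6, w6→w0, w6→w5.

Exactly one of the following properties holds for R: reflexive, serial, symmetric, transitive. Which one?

Reflexive: no — w0 is not related to itself.
Serial: no — w5 has no R-successor.
Symmetric: no — w0 R w5 but not w5 R w0.
Transitive: yes — every two-step R-path is closed by a direct edge.
Only transitive holds.

transitive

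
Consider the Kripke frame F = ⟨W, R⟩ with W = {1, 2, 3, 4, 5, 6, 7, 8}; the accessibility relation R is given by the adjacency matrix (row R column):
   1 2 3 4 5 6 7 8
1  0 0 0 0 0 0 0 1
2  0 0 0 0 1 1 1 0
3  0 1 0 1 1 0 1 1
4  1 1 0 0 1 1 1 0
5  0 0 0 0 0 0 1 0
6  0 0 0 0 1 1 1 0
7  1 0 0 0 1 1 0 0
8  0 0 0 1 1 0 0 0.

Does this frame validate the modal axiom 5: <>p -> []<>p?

No

Axiom 5 corresponds to the accessibility relation being Euclidean.
Euclidean: no — 2 R 5 and 2 R 6, but not 5 R 6.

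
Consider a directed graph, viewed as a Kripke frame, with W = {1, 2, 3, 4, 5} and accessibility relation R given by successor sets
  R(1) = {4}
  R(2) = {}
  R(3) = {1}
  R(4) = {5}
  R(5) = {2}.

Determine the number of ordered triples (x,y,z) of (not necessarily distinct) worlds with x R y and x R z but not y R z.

4

Enumerating: (1,4,4), (3,1,1), (4,5,5), (5,2,2).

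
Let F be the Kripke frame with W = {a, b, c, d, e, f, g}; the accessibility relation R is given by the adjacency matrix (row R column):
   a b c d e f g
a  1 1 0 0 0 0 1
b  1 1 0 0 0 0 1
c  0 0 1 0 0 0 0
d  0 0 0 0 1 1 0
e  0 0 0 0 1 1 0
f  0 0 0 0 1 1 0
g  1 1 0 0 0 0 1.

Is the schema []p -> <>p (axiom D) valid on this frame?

By correspondence theory, D is valid on a frame iff R is serial.
Serial: yes — every world has a successor (e.g. a R a).

Yes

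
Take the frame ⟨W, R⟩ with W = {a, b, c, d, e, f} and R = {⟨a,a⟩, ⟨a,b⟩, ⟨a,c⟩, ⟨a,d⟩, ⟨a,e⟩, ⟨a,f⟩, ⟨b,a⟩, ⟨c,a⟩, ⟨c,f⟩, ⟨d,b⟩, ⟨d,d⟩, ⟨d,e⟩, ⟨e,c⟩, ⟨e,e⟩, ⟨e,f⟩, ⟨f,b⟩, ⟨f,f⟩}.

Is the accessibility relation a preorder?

Reflexive: no — b is not related to itself.
Transitive: no — b R a and a R c, but not b R c.
So R is not a preorder.

No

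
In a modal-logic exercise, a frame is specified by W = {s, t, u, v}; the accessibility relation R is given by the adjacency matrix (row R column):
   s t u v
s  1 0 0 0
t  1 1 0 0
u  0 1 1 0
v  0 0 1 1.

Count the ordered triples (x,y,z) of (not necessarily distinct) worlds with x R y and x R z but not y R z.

Enumerating: (t,s,t), (u,t,u), (v,u,v).

3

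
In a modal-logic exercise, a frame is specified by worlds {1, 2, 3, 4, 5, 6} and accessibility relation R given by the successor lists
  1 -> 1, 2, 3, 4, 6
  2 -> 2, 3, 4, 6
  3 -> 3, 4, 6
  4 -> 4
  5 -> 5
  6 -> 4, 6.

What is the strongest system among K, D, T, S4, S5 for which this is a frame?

Serial (axiom D): yes — every world has a successor (e.g. 1 R 1).
Reflexive (axiom T): yes — every world is R-related to itself.
Transitive (axiom 4): yes — every two-step R-path is closed by a direct edge.
Euclidean (axiom 5): no — 1 R 3 and 1 R 2, but not 3 R 2.
So F validates K, D, T, S4; S5 would additionally require R to be Euclidean. The strongest is S4.

S4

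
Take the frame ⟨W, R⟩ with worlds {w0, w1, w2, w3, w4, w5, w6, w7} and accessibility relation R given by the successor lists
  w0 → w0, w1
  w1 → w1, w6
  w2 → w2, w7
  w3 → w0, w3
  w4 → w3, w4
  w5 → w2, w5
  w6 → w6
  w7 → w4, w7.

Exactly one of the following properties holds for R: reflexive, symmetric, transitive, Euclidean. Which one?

Reflexive: yes — every world is R-related to itself.
Symmetric: no — w0 R w1 but not w1 R w0.
Transitive: no — w0 R w1 and w1 R w6, but not w0 R w6.
Euclidean: no — w0 R w1 and w0 R w0, but not w1 R w0.
Only reflexive holds.

reflexive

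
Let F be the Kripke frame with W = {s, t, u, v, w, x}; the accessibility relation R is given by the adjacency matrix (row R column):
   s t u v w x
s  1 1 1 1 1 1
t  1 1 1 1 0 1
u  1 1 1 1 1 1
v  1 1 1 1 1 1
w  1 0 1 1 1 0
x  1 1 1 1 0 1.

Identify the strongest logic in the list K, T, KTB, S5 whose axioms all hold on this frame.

KTB

Reflexive (axiom T): yes — every world is R-related to itself.
Symmetric (axiom B): yes — every pair in R has its reverse in R.
Euclidean (axiom 5): no — s R t and s R w, but not t R w.
So F validates K, T, KTB; S5 would additionally require R to be Euclidean. The strongest is KTB.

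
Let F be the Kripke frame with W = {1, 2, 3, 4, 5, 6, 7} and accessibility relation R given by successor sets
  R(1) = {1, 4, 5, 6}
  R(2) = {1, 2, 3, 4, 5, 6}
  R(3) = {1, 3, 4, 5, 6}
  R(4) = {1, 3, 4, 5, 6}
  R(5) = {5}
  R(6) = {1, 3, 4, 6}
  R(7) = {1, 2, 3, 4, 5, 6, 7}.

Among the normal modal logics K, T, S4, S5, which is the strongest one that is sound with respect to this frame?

T

Reflexive (axiom T): yes — every world is R-related to itself.
Transitive (axiom 4): no — 1 R 4 and 4 R 3, but not 1 R 3.
Euclidean (axiom 5): no — 1 R 5 and 1 R 4, but not 5 R 4.
So F validates K, T; S4 would additionally require R to be transitive. The strongest is T.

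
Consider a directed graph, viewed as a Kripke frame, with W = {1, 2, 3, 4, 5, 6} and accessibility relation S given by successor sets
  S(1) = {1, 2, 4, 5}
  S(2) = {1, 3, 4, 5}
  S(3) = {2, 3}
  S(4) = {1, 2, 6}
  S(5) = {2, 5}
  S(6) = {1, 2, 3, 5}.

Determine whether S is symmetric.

Symmetric: no — 1 S 5 but not 5 S 1.

No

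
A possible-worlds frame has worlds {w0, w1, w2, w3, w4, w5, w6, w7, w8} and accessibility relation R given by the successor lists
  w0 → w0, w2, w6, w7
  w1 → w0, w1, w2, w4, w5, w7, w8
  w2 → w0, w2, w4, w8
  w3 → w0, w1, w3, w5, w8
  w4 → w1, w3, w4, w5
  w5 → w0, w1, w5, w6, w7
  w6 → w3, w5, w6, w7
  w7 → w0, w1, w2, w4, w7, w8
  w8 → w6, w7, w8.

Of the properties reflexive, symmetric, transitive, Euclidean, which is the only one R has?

reflexive

Reflexive: yes — every world is R-related to itself.
Symmetric: no — w0 R w6 but not w6 R w0.
Transitive: no — w0 R w2 and w2 R w4, but not w0 R w4.
Euclidean: no — w0 R w2 and w0 R w6, but not w2 R w6.
Only reflexive holds.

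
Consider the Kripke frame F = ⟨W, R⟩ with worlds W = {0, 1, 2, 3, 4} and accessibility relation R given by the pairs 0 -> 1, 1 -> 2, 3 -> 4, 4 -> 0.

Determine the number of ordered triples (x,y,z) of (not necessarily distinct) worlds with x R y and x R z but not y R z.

Enumerating: (0,1,1), (1,2,2), (3,4,4), (4,0,0).

4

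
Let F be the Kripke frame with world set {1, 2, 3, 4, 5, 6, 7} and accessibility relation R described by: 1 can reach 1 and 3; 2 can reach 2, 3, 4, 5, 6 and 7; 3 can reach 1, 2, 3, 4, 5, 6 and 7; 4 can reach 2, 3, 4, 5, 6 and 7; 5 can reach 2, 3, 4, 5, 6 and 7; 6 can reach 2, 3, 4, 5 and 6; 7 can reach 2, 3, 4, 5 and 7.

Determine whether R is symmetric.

Symmetric: yes — every pair in R has its reverse in R.

Yes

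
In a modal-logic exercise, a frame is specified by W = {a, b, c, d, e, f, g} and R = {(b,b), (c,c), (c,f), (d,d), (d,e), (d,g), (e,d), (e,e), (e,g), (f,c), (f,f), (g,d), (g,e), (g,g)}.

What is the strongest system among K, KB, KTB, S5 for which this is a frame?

Symmetric (axiom B): yes — every pair in R has its reverse in R.
Reflexive (axiom T): no — a is not related to itself.
Euclidean (axiom 5): yes — any two successors of a common world are R-related.
So F validates K, KB; KTB would additionally require R to be reflexive. The strongest is KB.

KB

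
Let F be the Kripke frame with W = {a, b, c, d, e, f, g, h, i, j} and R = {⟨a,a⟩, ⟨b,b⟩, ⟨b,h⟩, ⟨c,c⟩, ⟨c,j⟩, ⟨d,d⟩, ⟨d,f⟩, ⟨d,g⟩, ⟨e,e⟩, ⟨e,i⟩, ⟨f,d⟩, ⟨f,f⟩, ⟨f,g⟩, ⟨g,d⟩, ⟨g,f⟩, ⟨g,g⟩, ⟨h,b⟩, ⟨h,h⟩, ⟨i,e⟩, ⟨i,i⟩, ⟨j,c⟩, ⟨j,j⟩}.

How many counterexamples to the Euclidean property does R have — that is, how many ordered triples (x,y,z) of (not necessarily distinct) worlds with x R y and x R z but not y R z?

0

R is Euclidean; there are no such tuples.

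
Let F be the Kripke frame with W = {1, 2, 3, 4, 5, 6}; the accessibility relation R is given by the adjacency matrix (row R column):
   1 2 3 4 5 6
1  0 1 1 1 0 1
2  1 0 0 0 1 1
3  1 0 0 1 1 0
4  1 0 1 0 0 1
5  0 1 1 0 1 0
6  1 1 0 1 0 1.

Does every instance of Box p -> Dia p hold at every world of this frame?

The schema D characterises exactly the serial frames.
Serial: yes — every world has a successor (e.g. 1 R 2).

Yes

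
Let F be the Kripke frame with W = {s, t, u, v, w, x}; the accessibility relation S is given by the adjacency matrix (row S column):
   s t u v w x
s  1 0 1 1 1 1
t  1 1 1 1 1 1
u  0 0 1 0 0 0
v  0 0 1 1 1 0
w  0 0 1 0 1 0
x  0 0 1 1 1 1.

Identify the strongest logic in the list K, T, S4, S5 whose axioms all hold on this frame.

S4

Reflexive (axiom T): yes — every world is S-related to itself.
Transitive (axiom 4): yes — every two-step S-path is closed by a direct edge.
Euclidean (axiom 5): no — s S u and s S v, but not u S v.
So F validates K, T, S4; S5 would additionally require S to be Euclidean. The strongest is S4.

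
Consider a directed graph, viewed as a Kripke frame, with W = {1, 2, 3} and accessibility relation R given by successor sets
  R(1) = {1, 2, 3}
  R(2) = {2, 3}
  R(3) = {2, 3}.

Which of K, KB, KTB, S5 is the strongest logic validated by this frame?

K

Symmetric (axiom B): no — 1 R 2 but not 2 R 1.
Reflexive (axiom T): yes — every world is R-related to itself.
Euclidean (axiom 5): no — 1 R 2 and 1 R 1, but not 2 R 1.
So F validates K; KB would additionally require R to be symmetric. The strongest is K.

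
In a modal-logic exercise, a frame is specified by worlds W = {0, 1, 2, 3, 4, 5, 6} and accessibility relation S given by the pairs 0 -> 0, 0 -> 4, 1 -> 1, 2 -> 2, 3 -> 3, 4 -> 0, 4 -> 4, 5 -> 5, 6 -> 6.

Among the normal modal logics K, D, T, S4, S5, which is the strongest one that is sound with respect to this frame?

Serial (axiom D): yes — every world has a successor (e.g. 0 S 0).
Reflexive (axiom T): yes — every world is S-related to itself.
Transitive (axiom 4): yes — every two-step S-path is closed by a direct edge.
Euclidean (axiom 5): yes — any two successors of a common world are S-related.
So F validates K, D, T, S4, S5. The strongest is S5.

S5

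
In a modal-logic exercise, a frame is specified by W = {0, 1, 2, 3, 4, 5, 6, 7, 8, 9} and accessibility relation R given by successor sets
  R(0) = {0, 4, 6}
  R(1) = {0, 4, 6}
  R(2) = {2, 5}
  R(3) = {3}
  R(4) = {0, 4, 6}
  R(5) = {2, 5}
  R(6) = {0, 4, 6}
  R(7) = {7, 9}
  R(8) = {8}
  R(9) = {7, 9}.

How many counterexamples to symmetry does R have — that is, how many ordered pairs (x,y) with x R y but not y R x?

3

Enumerating: (1,0), (1,4), (1,6).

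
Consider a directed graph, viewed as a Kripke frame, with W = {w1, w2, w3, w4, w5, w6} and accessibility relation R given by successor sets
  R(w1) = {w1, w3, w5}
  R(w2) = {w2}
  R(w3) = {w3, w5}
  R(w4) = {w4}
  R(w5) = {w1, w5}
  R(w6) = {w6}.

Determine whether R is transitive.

Transitive: no — w3 R w5 and w5 R w1, but not w3 R w1.

No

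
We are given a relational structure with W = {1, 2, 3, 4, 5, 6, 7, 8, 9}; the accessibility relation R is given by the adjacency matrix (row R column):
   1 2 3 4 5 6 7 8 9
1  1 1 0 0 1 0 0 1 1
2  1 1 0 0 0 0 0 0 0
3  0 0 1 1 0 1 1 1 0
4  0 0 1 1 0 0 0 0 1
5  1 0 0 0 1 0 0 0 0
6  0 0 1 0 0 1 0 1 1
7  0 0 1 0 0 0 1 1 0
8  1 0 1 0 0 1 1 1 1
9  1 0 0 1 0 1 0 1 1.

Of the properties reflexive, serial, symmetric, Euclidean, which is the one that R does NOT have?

Euclidean

Reflexive: yes — every world is R-related to itself.
Serial: yes — every world has a successor (e.g. 1 R 1).
Symmetric: yes — every pair in R has its reverse in R.
Euclidean: no — 1 R 2 and 1 R 5, but not 2 R 5.
Only Euclidean fails.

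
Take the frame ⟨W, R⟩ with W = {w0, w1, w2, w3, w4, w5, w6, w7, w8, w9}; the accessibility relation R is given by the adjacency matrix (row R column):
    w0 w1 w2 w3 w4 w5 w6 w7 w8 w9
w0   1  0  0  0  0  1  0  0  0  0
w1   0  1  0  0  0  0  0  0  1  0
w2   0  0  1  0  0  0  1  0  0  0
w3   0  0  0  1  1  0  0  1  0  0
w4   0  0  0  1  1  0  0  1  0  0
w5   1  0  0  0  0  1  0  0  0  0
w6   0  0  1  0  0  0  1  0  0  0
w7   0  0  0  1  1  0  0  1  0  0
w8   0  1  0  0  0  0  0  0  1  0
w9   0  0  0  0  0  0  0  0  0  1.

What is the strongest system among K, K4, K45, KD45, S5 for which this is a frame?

Transitive (axiom 4): yes — every two-step R-path is closed by a direct edge.
Euclidean (axiom 5): yes — any two successors of a common world are R-related.
Serial (axiom D): yes — every world has a successor (e.g. w0 R w0).
Reflexive (axiom T): yes — every world is R-related to itself.
So F validates K, K4, K45, KD45, S5. The strongest is S5.

S5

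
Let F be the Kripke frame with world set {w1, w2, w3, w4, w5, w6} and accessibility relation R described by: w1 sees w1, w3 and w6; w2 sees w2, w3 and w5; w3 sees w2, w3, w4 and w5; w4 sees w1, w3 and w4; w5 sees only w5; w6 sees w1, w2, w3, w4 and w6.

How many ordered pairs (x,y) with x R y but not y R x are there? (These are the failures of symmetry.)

Enumerating: (w1,w3), (w2,w5), (w3,w5), (w4,w1), (w6,w2), (w6,w3), (w6,w4).

7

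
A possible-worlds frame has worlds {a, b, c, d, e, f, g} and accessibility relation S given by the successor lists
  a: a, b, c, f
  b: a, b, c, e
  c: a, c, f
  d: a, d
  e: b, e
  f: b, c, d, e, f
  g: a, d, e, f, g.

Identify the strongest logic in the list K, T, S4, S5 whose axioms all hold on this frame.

T

Reflexive (axiom T): yes — every world is S-related to itself.
Transitive (axiom 4): no — a S b and b S e, but not a S e.
Euclidean (axiom 5): no — a S b and a S f, but not b S f.
So F validates K, T; S4 would additionally require S to be transitive. The strongest is T.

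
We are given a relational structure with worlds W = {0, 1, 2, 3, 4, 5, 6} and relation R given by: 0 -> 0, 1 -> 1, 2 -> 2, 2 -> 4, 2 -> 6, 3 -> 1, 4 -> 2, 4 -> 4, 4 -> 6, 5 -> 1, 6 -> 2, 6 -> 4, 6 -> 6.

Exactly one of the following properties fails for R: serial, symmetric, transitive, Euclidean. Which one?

Serial: yes — every world has a successor (e.g. 0 R 0).
Symmetric: no — 3 R 1 but not 1 R 3.
Transitive: yes — every two-step R-path is closed by a direct edge.
Euclidean: yes — any two successors of a common world are R-related.
Only symmetric fails.

symmetric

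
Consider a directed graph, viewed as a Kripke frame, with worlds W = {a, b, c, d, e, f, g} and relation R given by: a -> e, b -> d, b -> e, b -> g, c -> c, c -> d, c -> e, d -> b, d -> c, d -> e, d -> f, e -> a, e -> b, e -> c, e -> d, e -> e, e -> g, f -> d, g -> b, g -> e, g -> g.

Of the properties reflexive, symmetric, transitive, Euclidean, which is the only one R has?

Reflexive: no — a is not related to itself.
Symmetric: yes — every pair in R has its reverse in R.
Transitive: no — a R e and e R b, but not a R b.
Euclidean: no — b R d and b R g, but not d R g.
Only symmetric holds.

symmetric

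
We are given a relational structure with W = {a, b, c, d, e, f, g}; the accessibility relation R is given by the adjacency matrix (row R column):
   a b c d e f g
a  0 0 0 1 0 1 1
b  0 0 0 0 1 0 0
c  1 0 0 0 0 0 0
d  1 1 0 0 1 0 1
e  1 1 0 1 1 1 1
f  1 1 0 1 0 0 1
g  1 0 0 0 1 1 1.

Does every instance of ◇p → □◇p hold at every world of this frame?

No

Axiom 5 corresponds to the accessibility relation being Euclidean.
Euclidean: no — a R d and a R f, but not d R f.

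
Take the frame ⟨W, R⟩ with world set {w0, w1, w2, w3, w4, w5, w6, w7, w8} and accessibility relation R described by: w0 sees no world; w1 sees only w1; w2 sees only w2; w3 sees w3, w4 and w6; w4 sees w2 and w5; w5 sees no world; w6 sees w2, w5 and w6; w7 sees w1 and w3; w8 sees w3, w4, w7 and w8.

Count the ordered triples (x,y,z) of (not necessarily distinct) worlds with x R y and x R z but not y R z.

Enumerating: (w3,w4,w3), (w3,w4,w4), (w3,w4,w6), (w3,w6,w3), (w3,w6,w4), (w4,w2,w5), (w4,w5,w2), (w4,w5,w5), (w6,w2,w5), (w6,w2,w6), (w6,w5,w2), (w6,w5,w5), … and 12 more.
Total: 24.

24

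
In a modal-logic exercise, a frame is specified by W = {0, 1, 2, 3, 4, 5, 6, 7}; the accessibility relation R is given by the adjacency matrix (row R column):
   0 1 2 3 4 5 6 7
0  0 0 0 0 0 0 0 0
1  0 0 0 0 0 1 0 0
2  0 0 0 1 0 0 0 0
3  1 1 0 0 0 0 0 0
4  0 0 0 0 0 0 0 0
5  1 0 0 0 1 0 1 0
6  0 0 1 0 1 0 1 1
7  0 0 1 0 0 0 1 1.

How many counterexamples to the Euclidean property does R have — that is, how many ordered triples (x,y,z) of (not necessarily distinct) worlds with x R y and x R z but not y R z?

Enumerating: (1,5,5), (2,3,3), (3,0,0), (3,0,1), (3,1,0), (3,1,1), (5,0,0), (5,0,4), (5,0,6), (5,4,0), (5,4,4), (5,4,6), … and 13 more.
Total: 25.

25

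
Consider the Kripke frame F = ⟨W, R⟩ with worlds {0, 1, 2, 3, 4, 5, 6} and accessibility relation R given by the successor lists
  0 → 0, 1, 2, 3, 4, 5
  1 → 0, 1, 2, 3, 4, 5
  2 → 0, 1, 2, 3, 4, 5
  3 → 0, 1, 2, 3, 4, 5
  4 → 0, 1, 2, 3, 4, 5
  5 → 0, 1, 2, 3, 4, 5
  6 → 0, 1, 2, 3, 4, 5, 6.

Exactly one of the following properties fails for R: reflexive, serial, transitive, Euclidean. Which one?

Reflexive: yes — every world is R-related to itself.
Serial: yes — every world has a successor (e.g. 0 R 0).
Transitive: yes — every two-step R-path is closed by a direct edge.
Euclidean: no — 6 R 0 and 6 R 6, but not 0 R 6.
Only Euclidean fails.

Euclidean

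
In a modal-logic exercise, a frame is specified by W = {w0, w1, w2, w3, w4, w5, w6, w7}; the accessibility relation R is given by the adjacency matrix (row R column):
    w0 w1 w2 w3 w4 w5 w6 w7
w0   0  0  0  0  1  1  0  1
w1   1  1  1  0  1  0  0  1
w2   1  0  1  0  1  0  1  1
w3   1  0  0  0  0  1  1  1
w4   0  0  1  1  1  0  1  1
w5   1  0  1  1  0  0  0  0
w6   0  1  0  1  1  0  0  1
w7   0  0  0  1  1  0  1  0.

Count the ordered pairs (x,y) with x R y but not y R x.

Enumerating: (w0,w4), (w0,w7), (w1,w0), (w1,w2), (w1,w4), (w1,w7), (w2,w0), (w2,w6), (w2,w7), (w3,w0), (w4,w3), (w5,w2), (w6,w1).

13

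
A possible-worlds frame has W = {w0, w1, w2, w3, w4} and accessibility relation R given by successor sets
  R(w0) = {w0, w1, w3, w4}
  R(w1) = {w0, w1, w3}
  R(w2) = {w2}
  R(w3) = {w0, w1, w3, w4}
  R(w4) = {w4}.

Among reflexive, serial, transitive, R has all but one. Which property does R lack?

transitive

Reflexive: yes — every world is R-related to itself.
Serial: yes — every world has a successor (e.g. w0 R w0).
Transitive: no — w1 R w0 and w0 R w4, but not w1 R w4.
Only transitive fails.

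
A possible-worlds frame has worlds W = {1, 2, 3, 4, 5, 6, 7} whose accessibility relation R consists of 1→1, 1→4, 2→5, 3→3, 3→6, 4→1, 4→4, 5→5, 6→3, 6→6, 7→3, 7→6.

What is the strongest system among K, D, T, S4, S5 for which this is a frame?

Serial (axiom D): yes — every world has a successor (e.g. 1 R 1).
Reflexive (axiom T): no — 2 is not related to itself.
Transitive (axiom 4): yes — every two-step R-path is closed by a direct edge.
Euclidean (axiom 5): yes — any two successors of a common world are R-related.
So F validates K, D; T would additionally require R to be reflexive. The strongest is D.

D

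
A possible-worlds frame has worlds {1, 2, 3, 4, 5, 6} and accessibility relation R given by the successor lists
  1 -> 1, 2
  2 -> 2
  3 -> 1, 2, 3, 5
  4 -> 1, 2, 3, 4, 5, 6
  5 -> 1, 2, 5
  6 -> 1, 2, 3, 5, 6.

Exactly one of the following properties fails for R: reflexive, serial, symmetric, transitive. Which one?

symmetric

Reflexive: yes — every world is R-related to itself.
Serial: yes — every world has a successor (e.g. 1 R 1).
Symmetric: no — 1 R 2 but not 2 R 1.
Transitive: yes — every two-step R-path is closed by a direct edge.
Only symmetric fails.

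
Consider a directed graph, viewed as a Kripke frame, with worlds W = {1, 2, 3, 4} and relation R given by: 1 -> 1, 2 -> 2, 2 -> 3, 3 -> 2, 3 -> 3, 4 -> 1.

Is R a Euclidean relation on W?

Euclidean: yes — any two successors of a common world are R-related.

Yes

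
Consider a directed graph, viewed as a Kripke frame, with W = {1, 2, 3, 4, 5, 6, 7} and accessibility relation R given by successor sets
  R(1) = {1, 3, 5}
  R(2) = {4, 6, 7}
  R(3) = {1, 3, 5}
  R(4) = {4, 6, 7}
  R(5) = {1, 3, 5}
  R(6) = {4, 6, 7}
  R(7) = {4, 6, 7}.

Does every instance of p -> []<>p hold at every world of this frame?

No

The schema B characterises exactly the symmetric frames.
Symmetric: no — 2 R 4 but not 4 R 2.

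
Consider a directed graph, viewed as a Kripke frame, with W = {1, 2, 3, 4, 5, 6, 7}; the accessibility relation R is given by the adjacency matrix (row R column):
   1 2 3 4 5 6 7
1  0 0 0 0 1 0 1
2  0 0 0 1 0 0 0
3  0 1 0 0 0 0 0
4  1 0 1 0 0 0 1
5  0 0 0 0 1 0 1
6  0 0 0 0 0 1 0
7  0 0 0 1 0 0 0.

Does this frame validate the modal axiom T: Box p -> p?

Axiom T corresponds to the accessibility relation being reflexive.
Reflexive: no — 1 is not related to itself.

No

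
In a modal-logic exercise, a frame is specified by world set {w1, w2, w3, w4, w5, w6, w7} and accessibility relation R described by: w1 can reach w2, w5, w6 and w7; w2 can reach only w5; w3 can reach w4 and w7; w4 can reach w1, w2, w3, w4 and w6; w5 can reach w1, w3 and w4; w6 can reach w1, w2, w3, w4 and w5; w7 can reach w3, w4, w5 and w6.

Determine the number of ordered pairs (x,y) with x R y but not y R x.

13

Enumerating: (w1,w2), (w1,w7), (w2,w5), (w4,w1), (w4,w2), (w5,w3), (w5,w4), (w6,w2), (w6,w3), (w6,w5), (w7,w4), (w7,w5), (w7,w6).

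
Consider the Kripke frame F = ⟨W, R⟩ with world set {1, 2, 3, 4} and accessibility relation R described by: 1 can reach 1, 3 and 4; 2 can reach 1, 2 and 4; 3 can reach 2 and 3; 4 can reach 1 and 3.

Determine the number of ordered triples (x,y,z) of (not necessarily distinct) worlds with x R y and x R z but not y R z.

8

Enumerating: (1,3,1), (1,3,4), (1,4,4), (2,1,2), (2,4,2), (2,4,4), (3,2,3), (4,3,1).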